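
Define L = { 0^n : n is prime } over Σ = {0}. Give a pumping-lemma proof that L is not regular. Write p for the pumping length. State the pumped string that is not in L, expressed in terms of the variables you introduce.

0^{q(1+k)}

Assume L is regular; let p be its pumping constant.
Let q be a prime with q ≥ p+2 (infinitely many primes exist), and take w = 0^q ∈ L with |w| = q ≥ p.
Write w = xyz as guaranteed by the lemma, with |xy| ≤ p and |y| > 0.
Then y = 0^k for some k with 1 ≤ k ≤ p.
Since 1 ≤ k ≤ p, |xz| = q-k. Pump with i = q+1: |xy^{q+1}z| = (q-k)+(q+1)k = q+qk = q(1+k), which is composite (both factors ≥ 2). So xy^{q+1}z = 0^{q(1+k)} ∉ L.
This contradicts the pumping lemma, so L is not regular.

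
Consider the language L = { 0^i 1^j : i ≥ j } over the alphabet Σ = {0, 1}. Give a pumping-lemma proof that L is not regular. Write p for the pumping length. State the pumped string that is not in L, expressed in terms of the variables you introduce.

Suppose for contradiction that L is regular, and let p be the pumping length.
Choose w = 0^p 1^p ∈ L, with |w| = 2p ≥ p.
The pumping lemma gives a decomposition w = xyz where |xy| ≤ p and y is nonempty.
The first p characters of w are 0's, so xy (and hence y) consists only of 0's. Write y = 0^k, 1 ≤ k ≤ p.
Consider xy^0z = xz = 0^{p-k} 1^p. Since k ≥ 1, the 0-count p-k is less than p, so i ≥ j fails; thus xz ∉ L.
This is a contradiction; hence L is not regular.

0^{p-k} 1^p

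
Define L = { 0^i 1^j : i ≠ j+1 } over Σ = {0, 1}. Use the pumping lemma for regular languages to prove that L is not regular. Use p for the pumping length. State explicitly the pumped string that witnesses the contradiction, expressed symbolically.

Assume L is regular; let p be its pumping constant.
Choose w = 0^p 1^{p+p!-1}. Since p ≠ (p+p!-1)+1 = p+p!, w ∈ L; and |w| ≥ p.
The pumping lemma gives a decomposition w = xyz where |xy| ≤ p and y is nonempty.
Since the first p symbols of w are all 0's and |xy| ≤ p, y lies entirely in the leading 0-block: y = 0^k for some k with 1 ≤ k ≤ p.
Since 1 ≤ k ≤ p, k divides p!; set t = 1 + p!/k. Then xy^t z has p + (p!/k)·k = p + p! copies of 0. Now the 0-count is p+p! and (1-count)+1 = (p+p!-1)+1 = p+p!, so i ≠ j+1 fails. So xy^t z = 0^{p+p!} 1^{p+p!-1} ∉ L.
This is a contradiction; hence L is not regular.

0^{p+p!} 1^{p+p!-1}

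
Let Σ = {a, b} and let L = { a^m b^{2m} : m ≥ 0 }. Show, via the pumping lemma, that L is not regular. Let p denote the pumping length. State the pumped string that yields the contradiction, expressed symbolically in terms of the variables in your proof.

a^{p+k} b^{2p}

Toward a contradiction, assume L is regular with pumping length p.
Take w = a^p b^{2p}. Then w ∈ L and |w| = 3p ≥ p.
By the pumping lemma, w = xyz with |xy| ≤ p and |y| > 0.
Since the first p symbols of w are all a's and |xy| ≤ p, y lies entirely in the leading a-block: y = a^k for some k with 1 ≤ k ≤ p.
Pump with i = 2: xy^2z = a^{p+k} b^{2p}. For this to lie in L we would need 2p = 2(p+k), which forces k = 0. But k ≥ 1, so xy^2z ∉ L.
Contradiction. Therefore L is not regular.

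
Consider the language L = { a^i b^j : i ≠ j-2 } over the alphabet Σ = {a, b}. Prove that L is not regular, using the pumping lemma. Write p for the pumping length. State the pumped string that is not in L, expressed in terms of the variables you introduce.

a^{p+p!} b^{p+p!+2}

Assume L is regular. Let p be the pumping length given by the pumping lemma.
Choose w = a^p b^{p+p!+2}. Since p ≠ (p+p!+2)-2 = p+p!, w ∈ L; and |w| ≥ p.
Write w = xyz as guaranteed by the lemma, with |xy| ≤ p and y is nonempty.
Since the first p symbols of w are all a's and |xy| ≤ p, y lies entirely in the leading a-block: y = a^k for some k with 1 ≤ k ≤ p.
Since 1 ≤ k ≤ p, k divides p!; set t = 1 + p!/k. Then xy^t z has p + (p!/k)·k = p + p! copies of a. Now the a-count is p+p! and (b-count)-2 = (p+p!+2)-2 = p+p!, so i ≠ j-2 fails. So xy^t z = a^{p+p!} b^{p+p!+2} ∉ L.
This is a contradiction; hence L is not regular.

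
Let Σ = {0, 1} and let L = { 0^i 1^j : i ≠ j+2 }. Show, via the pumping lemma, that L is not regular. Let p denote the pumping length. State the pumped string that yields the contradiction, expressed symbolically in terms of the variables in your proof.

Assume L is regular; let p be its pumping constant.
Choose w = 0^p 1^{p+p!-2}. Since p ≠ (p+p!-2)+2 = p+p!, w ∈ L; and |w| ≥ p.
Write w = xyz as guaranteed by the lemma, with |xy| ≤ p and |y| > 0.
Since the first p symbols of w are all 0's and |xy| ≤ p, y lies entirely in the leading 0-block: y = 0^k for some k with 1 ≤ k ≤ p.
Since 1 ≤ k ≤ p, k divides p!; set t = 1 + p!/k. Then xy^t z has p + (p!/k)·k = p + p! copies of 0. Now the 0-count is p+p! and (1-count)+2 = (p+p!-2)+2 = p+p!, so i ≠ j+2 fails. So xy^t z = 0^{p+p!} 1^{p+p!-2} ∉ L.
This contradicts the pumping lemma, so L is not regular.

0^{p+p!} 1^{p+p!-2}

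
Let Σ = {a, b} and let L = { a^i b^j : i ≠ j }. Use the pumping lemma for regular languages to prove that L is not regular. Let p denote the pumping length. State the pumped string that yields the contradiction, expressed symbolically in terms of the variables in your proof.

Assume L is regular. Let p be the pumping length given by the pumping lemma.
Choose w = a^p b^{p+p!}. Since p ≠ p+p!, w ∈ L; and |w| ≥ p.
The pumping lemma gives a decomposition w = xyz where |xy| ≤ p and y is nonempty.
Since the first p symbols of w are all a's and |xy| ≤ p, y lies entirely in the leading a-block: y = a^k for some k with 1 ≤ k ≤ p.
Since 1 ≤ k ≤ p, k divides p!; set t = 1 + p!/k. Then xy^t z has p + (p!/k)·k = p + p! copies of a. Now the a-count equals the b-count, so i ≠ j fails. So xy^t z = a^{p+p!} b^{p+p!} ∉ L.
Contradiction. Therefore L is not regular.

a^{p+p!} b^{p+p!}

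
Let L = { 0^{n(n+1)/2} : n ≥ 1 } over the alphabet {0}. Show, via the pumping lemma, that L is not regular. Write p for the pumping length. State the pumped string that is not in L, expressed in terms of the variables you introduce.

Assume L is regular. Let p be the pumping length given by the pumping lemma.
Take w = 0^{p(p+1)/2} ∈ L with |w| = p(p+1)/2 ≥ p.
By the pumping lemma, w = xyz with |xy| ≤ p and |y| > 0.
Then y = 0^k for some k with 1 ≤ k ≤ p.
Pump with i = 2: xy^2z = 0^{p(p+1)/2+k}. Since 1 ≤ k ≤ p, p(p+1)/2 < p(p+1)/2+k ≤ p(p+1)/2+p < (p+1)(p+2)/2, so p(p+1)/2+k is strictly between consecutive triangular numbers. So xy^2z ∉ L.
This is a contradiction; hence L is not regular.

0^{p(p+1)/2+k}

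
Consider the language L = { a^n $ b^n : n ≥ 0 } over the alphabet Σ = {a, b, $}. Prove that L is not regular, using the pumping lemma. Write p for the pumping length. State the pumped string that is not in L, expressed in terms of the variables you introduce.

a^{p+k} $ b^p

Assume L is regular. Let p be the pumping length given by the pumping lemma.
Take w = a^p $ b^p ∈ L with |w| = 2p+1 ≥ p.
By the pumping lemma, w = xyz with |xy| ≤ p and |y| > 0.
Because |xy| ≤ p and w begins with p copies of a, we have y = a^k with 1 ≤ k ≤ p.
Pump with i = 2: xy^2z = a^{p+k} $ b^p, which would require p+k = p. But k ≥ 1, so xy^2z ∉ L.
Contradiction. Therefore L is not regular.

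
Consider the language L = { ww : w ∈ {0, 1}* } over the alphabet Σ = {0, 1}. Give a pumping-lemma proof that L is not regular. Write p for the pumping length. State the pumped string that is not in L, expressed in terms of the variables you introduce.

0^{p+k} 1^p 0^p 1^p

Assume L is regular; let p be its pumping constant.
Take w = 0^p 1^p 0^p 1^p = uu where u = 0^p1^p; then w ∈ L and |w| = 4p ≥ p.
The pumping lemma gives a decomposition w = xyz where |xy| ≤ p and |y| > 0.
Since the first p symbols of w are all 0's and |xy| ≤ p, y lies entirely in the leading 0-block: y = 0^k for some k with 1 ≤ k ≤ p.
Pump with i = 2: xy^2z = 0^{p+k} 1^p 0^p 1^p, of length 4p+k. Suppose this equals vv. The string starts with 0 and ends with 1, so v does too; thus the boundary between the two copies of v is a 1→0 transition. There is exactly one such transition, at position 2p+k, so |v| = 2p+k and |vv| = 4p+2k ≠ 4p+k since k ≥ 1. So xy^2z ∉ L.
This contradicts the pumping lemma, so L is not regular.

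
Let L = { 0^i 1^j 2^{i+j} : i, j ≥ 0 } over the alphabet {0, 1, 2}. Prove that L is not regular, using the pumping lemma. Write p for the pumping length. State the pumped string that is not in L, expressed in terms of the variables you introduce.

Assume L is regular. Let p be the pumping length given by the pumping lemma.
Take w = 0^p 1^p 2^{2p} ∈ L (with i=j=p, i+j=2p), |w| = 4p ≥ p.
Write w = xyz as guaranteed by the lemma, with |xy| ≤ p and |y| > 0.
Since the first p symbols of w are all 0's and |xy| ≤ p, y lies entirely in the leading 0-block: y = 0^k for some k with 1 ≤ k ≤ p.
Consider xy^2z = 0^{p+k} 1^p 2^{2p}. Now the 0- and 1-counts sum to 2p+k, but the 2-count is 2p ≠ 2p+k. So xy^2z ∉ L.
This contradicts the pumping lemma, so L is not regular.

0^{p+k} 1^p 2^{2p}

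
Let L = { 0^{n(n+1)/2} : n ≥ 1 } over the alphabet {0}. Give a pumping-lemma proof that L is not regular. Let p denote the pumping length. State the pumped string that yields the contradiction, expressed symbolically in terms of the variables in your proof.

0^{p(p+1)/2+k}

Assume L is regular; let p be its pumping constant.
Take w = 0^{p(p+1)/2} ∈ L with |w| = p(p+1)/2 ≥ p.
Write w = xyz as guaranteed by the lemma, with |xy| ≤ p and y is nonempty.
Then y = 0^k for some k with 1 ≤ k ≤ p.
Pump with i = 2: xy^2z = 0^{p(p+1)/2+k}. Since 1 ≤ k ≤ p, p(p+1)/2 < p(p+1)/2+k ≤ p(p+1)/2+p < (p+1)(p+2)/2, so p(p+1)/2+k is strictly between consecutive triangular numbers. So xy^2z ∉ L.
Contradiction. Therefore L is not regular.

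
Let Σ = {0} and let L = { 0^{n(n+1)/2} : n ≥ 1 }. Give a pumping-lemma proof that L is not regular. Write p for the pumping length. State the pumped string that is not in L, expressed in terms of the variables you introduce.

Assume L is regular. Let p be the pumping length given by the pumping lemma.
Take w = 0^{p(p+1)/2} ∈ L with |w| = p(p+1)/2 ≥ p.
The pumping lemma gives a decomposition w = xyz where |xy| ≤ p and |y| ≥ 1.
Then y = 0^k for some k with 1 ≤ k ≤ p.
Pump with i = 2: xy^2z = 0^{p(p+1)/2+k}. Since 1 ≤ k ≤ p, p(p+1)/2 < p(p+1)/2+k ≤ p(p+1)/2+p < (p+1)(p+2)/2, so p(p+1)/2+k is strictly between consecutive triangular numbers. So xy^2z ∉ L.
This contradicts the pumping lemma, so L is not regular.

0^{p(p+1)/2+k}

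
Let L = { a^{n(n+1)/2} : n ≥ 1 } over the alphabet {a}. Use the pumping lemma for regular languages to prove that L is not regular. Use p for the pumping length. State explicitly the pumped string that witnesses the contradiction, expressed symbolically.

a^{p(p+1)/2+k}

Toward a contradiction, assume L is regular with pumping length p.
Take w = a^{p(p+1)/2} ∈ L with |w| = p(p+1)/2 ≥ p.
By the pumping lemma, w = xyz with |xy| ≤ p and |y| ≥ 1.
Then y = a^k for some k with 1 ≤ k ≤ p.
Pump with i = 2: xy^2z = a^{p(p+1)/2+k}. Since 1 ≤ k ≤ p, p(p+1)/2 < p(p+1)/2+k ≤ p(p+1)/2+p < (p+1)(p+2)/2, so p(p+1)/2+k is strictly between consecutive triangular numbers. So xy^2z ∉ L.
This contradicts the pumping lemma, so L is not regular.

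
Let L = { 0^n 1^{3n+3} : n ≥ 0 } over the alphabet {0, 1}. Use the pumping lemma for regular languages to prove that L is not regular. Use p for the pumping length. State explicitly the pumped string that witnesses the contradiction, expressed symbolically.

0^{p+k} 1^{3p+3}

Assume L is regular. Let p be the pumping length given by the pumping lemma.
Let w = 0^p 1^{3p+3} ∈ L; note |w| = 4p+3 ≥ p.
By the pumping lemma, w = xyz with |xy| ≤ p and |y| > 0.
Since the first p symbols of w are all 0's and |xy| ≤ p, y lies entirely in the leading 0-block: y = 0^k for some k with 1 ≤ k ≤ p.
Pump with i = 2: xy^2z = 0^{p+k} 1^{3p+3}. For this to lie in L we would need 3p+3 = 3(p+k)+3, which forces k = 0. But k ≥ 1, so xy^2z ∉ L.
This contradicts the pumping lemma, so L is not regular.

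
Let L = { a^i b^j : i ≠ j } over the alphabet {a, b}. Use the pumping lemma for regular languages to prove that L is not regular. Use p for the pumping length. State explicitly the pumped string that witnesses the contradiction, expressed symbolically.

a^{p+p!} b^{p+p!}

Suppose for contradiction that L is regular, and let p be the pumping length.
Choose w = a^p b^{p+p!}. Since p ≠ p+p!, w ∈ L; and |w| ≥ p.
Write w = xyz as guaranteed by the lemma, with |xy| ≤ p and y is nonempty.
The first p characters of w are a's, so xy (and hence y) consists only of a's. Write y = a^k, 1 ≤ k ≤ p.
Since 1 ≤ k ≤ p, k divides p!; set t = 1 + p!/k. Then xy^t z has p + (p!/k)·k = p + p! copies of a. Now the a-count equals the b-count, so i ≠ j fails. So xy^t z = a^{p+p!} b^{p+p!} ∉ L.
This contradicts the pumping lemma, so L is not regular.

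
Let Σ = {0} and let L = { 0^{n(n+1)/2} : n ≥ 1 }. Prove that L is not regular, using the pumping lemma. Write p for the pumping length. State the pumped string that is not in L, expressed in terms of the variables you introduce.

Suppose for contradiction that L is regular, and let p be the pumping length.
Take w = 0^{p(p+1)/2} ∈ L with |w| = p(p+1)/2 ≥ p.
Write w = xyz as guaranteed by the lemma, with |xy| ≤ p and |y| ≥ 1.
Then y = 0^k for some k with 1 ≤ k ≤ p.
Pump with i = 2: xy^2z = 0^{p(p+1)/2+k}. Since 1 ≤ k ≤ p, p(p+1)/2 < p(p+1)/2+k ≤ p(p+1)/2+p < (p+1)(p+2)/2, so p(p+1)/2+k is strictly between consecutive triangular numbers. So xy^2z ∉ L.
This contradicts the pumping lemma, so L is not regular.

0^{p(p+1)/2+k}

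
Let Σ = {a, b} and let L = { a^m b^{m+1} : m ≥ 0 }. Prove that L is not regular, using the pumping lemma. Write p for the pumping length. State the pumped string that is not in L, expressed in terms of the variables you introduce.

Suppose for contradiction that L is regular, and let p be the pumping length.
Take w = a^p b^{p+1}. Then w ∈ L and |w| = 2p+1 ≥ p.
By the pumping lemma, w = xyz with |xy| ≤ p and |y| ≥ 1.
The first p characters of w are a's, so xy (and hence y) consists only of a's. Write y = a^k, 1 ≤ k ≤ p.
Pump with i = 2: xy^2z = a^{p+k} b^{p+1}. For this to lie in L we would need p+1 = (p+k)+1, which forces k = 0. But k ≥ 1, so xy^2z ∉ L.
This is a contradiction; hence L is not regular.

a^{p+k} b^{p+1}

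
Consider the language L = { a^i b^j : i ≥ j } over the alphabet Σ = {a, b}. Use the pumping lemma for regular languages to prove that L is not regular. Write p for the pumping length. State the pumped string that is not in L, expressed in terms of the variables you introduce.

a^{p-k} b^p

Assume L is regular. Let p be the pumping length given by the pumping lemma.
Choose w = a^p b^p ∈ L, with |w| = 2p ≥ p.
The pumping lemma gives a decomposition w = xyz where |xy| ≤ p and |y| > 0.
Because |xy| ≤ p and w begins with p copies of a, we have y = a^k with 1 ≤ k ≤ p.
Consider xy^0z = xz = a^{p-k} b^p. Since k ≥ 1, the a-count p-k is less than p, so i ≥ j fails; thus xz ∉ L.
This contradicts the pumping lemma, so L is not regular.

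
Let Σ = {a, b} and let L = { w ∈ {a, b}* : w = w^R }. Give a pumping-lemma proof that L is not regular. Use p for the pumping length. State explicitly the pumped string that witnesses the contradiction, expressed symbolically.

Assume L is regular. Let p be the pumping length given by the pumping lemma.
Take w = a^p b a^p, a palindrome of length 2p+1 ≥ p.
By the pumping lemma, w = xyz with |xy| ≤ p and y is nonempty.
The first p characters of w are a's, so xy (and hence y) consists only of a's. Write y = a^k, 1 ≤ k ≤ p.
Pump with i = 2: xy^2z = a^{p+k} b a^p. Its reverse is a^p b a^{p+k}, which differs from xy^2z since k ≥ 1. So xy^2z is not a palindrome and xy^2z ∉ L.
This is a contradiction; hence L is not regular.

a^{p+k} b a^p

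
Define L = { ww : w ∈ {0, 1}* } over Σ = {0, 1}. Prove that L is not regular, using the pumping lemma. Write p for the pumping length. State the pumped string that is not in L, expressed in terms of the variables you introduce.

0^{p+k} 1^p 0^p 1^p

Assume L is regular; let p be its pumping constant.
Take w = 0^p 1^p 0^p 1^p = uu where u = 0^p1^p; then w ∈ L and |w| = 4p ≥ p.
Write w = xyz as guaranteed by the lemma, with |xy| ≤ p and |y| > 0.
Because |xy| ≤ p and w begins with p copies of 0, we have y = 0^k with 1 ≤ k ≤ p.
Pump with i = 2: xy^2z = 0^{p+k} 1^p 0^p 1^p, of length 4p+k. Suppose this equals vv. The string starts with 0 and ends with 1, so v does too; thus the boundary between the two copies of v is a 1→0 transition. There is exactly one such transition, at position 2p+k, so |v| = 2p+k and |vv| = 4p+2k ≠ 4p+k since k ≥ 1. So xy^2z ∉ L.
Contradiction. Therefore L is not regular.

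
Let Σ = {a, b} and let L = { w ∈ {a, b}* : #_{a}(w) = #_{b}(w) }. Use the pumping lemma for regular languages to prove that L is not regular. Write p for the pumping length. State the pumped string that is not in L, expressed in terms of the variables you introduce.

a^{p+k} b^p

Suppose for contradiction that L is regular, and let p be the pumping length.
Choose w = a^p b^p ∈ L with |w| = 2p ≥ p.
By the pumping lemma, w = xyz with |xy| ≤ p and y is nonempty.
Because |xy| ≤ p and w begins with p copies of a, we have y = a^k with 1 ≤ k ≤ p.
Pump with i = 2: xy^2z = a^{p+k} b^p has p+k occurrences of a but only p of b. Since k ≥ 1 the counts differ, so xy^2z ∉ L.
This is a contradiction; hence L is not regular.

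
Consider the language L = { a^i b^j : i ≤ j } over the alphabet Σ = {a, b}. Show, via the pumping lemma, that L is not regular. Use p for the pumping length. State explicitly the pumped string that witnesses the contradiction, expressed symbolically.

Assume L is regular. Let p be the pumping length given by the pumping lemma.
Choose w = a^p b^p ∈ L, with |w| = 2p ≥ p.
The pumping lemma gives a decomposition w = xyz where |xy| ≤ p and |y| ≥ 1.
The first p characters of w are a's, so xy (and hence y) consists only of a's. Write y = a^k, 1 ≤ k ≤ p.
Consider xy^2z = a^{p+k} b^p. Since k ≥ 1, the a-count p+k exceeds the b-count p, so i ≤ j fails; thus xy^2z ∉ L.
This is a contradiction; hence L is not regular.

a^{p+k} b^p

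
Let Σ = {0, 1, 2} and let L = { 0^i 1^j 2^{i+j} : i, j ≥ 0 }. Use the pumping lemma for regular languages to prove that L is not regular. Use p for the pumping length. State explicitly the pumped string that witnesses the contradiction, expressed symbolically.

0^{p+k} 1^p 2^{2p}

Suppose for contradiction that L is regular, and let p be the pumping length.
Take w = 0^p 1^p 2^{2p} ∈ L (with i=j=p, i+j=2p), |w| = 4p ≥ p.
Write w = xyz as guaranteed by the lemma, with |xy| ≤ p and y is nonempty.
Since the first p symbols of w are all 0's and |xy| ≤ p, y lies entirely in the leading 0-block: y = 0^k for some k with 1 ≤ k ≤ p.
Consider xy^2z = 0^{p+k} 1^p 2^{2p}. Now the 0- and 1-counts sum to 2p+k, but the 2-count is 2p ≠ 2p+k. So xy^2z ∉ L.
This is a contradiction; hence L is not regular.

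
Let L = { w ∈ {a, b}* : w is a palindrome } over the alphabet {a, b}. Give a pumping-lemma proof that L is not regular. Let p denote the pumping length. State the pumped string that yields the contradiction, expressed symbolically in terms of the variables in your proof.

Toward a contradiction, assume L is regular with pumping length p.
Take w = a^p b a^p, a palindrome of length 2p+1 ≥ p.
The pumping lemma gives a decomposition w = xyz where |xy| ≤ p and |y| ≥ 1.
Because |xy| ≤ p and w begins with p copies of a, we have y = a^k with 1 ≤ k ≤ p.
Pump with i = 2: xy^2z = a^{p+k} b a^p. Its reverse is a^p b a^{p+k}, which differs from xy^2z since k ≥ 1. So xy^2z is not a palindrome and xy^2z ∉ L.
This is a contradiction; hence L is not regular.

a^{p+k} b a^p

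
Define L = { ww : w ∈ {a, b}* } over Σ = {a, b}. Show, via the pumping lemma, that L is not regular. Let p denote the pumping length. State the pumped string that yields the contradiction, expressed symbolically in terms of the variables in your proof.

Assume L is regular. Let p be the pumping length given by the pumping lemma.
Take w = a^p b^p a^p b^p = uu where u = a^pb^p; then w ∈ L and |w| = 4p ≥ p.
Write w = xyz as guaranteed by the lemma, with |xy| ≤ p and |y| > 0.
The first p characters of w are a's, so xy (and hence y) consists only of a's. Write y = a^k, 1 ≤ k ≤ p.
Pump with i = 2: xy^2z = a^{p+k} b^p a^p b^p, of length 4p+k. Suppose this equals vv. The string starts with a and ends with b, so v does too; thus the boundary between the two copies of v is a b→a transition. There is exactly one such transition, at position 2p+k, so |v| = 2p+k and |vv| = 4p+2k ≠ 4p+k since k ≥ 1. So xy^2z ∉ L.
Contradiction. Therefore L is not regular.

a^{p+k} b^p a^p b^p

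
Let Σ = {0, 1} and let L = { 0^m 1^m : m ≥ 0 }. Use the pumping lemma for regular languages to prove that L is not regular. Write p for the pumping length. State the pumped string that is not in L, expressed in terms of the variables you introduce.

Assume L is regular. Let p be the pumping length given by the pumping lemma.
Choose w = 0^p 1^p, which is in L with |w| = 2p ≥ p.
By the pumping lemma, w = xyz with |xy| ≤ p and y is nonempty.
Since the first p symbols of w are all 0's and |xy| ≤ p, y lies entirely in the leading 0-block: y = 0^k for some k with 1 ≤ k ≤ p.
Pump with i = 2: xy^2z = 0^{p+k} 1^p. For this to lie in L we would need p = p+k, which forces k = 0. But k ≥ 1, so xy^2z ∉ L.
Contradiction. Therefore L is not regular.

0^{p+k} 1^p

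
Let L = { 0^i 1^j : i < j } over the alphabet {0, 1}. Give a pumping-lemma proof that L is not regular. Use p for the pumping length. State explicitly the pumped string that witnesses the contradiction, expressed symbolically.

Assume L is regular; let p be its pumping constant.
Choose w = 0^p 1^{p+1} ∈ L, with |w| = 2p+1 ≥ p.
Write w = xyz as guaranteed by the lemma, with |xy| ≤ p and |y| ≥ 1.
The first p characters of w are 0's, so xy (and hence y) consists only of 0's. Write y = 0^k, 1 ≤ k ≤ p.
Consider xy^2z = 0^{p+k} 1^{p+1}. Since k ≥ 1, the 0-count p+k is at least p+1, so i < j fails; thus xy^2z ∉ L.
This contradicts the pumping lemma, so L is not regular.

0^{p+k} 1^{p+1}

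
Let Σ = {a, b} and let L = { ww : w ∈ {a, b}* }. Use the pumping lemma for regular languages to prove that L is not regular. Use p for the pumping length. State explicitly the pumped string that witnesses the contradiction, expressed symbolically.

Toward a contradiction, assume L is regular with pumping length p.
Take w = a^p b^p a^p b^p = uu where u = a^pb^p; then w ∈ L and |w| = 4p ≥ p.
Write w = xyz as guaranteed by the lemma, with |xy| ≤ p and y is nonempty.
Since the first p symbols of w are all a's and |xy| ≤ p, y lies entirely in the leading a-block: y = a^k for some k with 1 ≤ k ≤ p.
Pump with i = 2: xy^2z = a^{p+k} b^p a^p b^p, of length 4p+k. Suppose this equals vv. The string starts with a and ends with b, so v does too; thus the boundary between the two copies of v is a b→a transition. There is exactly one such transition, at position 2p+k, so |v| = 2p+k and |vv| = 4p+2k ≠ 4p+k since k ≥ 1. So xy^2z ∉ L.
Contradiction. Therefore L is not regular.

a^{p+k} b^p a^p b^p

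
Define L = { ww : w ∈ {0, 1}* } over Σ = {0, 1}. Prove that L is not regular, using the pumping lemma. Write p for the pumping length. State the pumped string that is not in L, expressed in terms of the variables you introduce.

0^{p+k} 1^p 0^p 1^p

Suppose for contradiction that L is regular, and let p be the pumping length.
Take w = 0^p 1^p 0^p 1^p = uu where u = 0^p1^p; then w ∈ L and |w| = 4p ≥ p.
The pumping lemma gives a decomposition w = xyz where |xy| ≤ p and y is nonempty.
Because |xy| ≤ p and w begins with p copies of 0, we have y = 0^k with 1 ≤ k ≤ p.
Pump with i = 2: xy^2z = 0^{p+k} 1^p 0^p 1^p, of length 4p+k. Suppose this equals vv. The string starts with 0 and ends with 1, so v does too; thus the boundary between the two copies of v is a 1→0 transition. There is exactly one such transition, at position 2p+k, so |v| = 2p+k and |vv| = 4p+2k ≠ 4p+k since k ≥ 1. So xy^2z ∉ L.
Contradiction. Therefore L is not regular.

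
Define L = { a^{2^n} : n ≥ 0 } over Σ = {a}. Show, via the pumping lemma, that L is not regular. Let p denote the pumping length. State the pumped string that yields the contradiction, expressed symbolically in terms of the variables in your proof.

a^{2^p+k}

Suppose for contradiction that L is regular, and let p be the pumping length.
Take w = a^{2^p} ∈ L with |w| = 2^p ≥ p.
By the pumping lemma, w = xyz with |xy| ≤ p and |y| ≥ 1.
Then y = a^k for some k with 1 ≤ k ≤ p.
Pump with i = 2: xy^2z = a^{2^p+k}. Since 1 ≤ k ≤ p < 2^p, we have 2^p < 2^p+k < 2^{p+1}, so 2^p+k is not a power of 2. So xy^2z ∉ L.
Contradiction. Therefore L is not regular.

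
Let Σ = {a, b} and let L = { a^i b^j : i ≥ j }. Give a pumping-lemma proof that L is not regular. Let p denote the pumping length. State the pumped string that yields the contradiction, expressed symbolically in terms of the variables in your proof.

a^{p-k} b^p

Assume L is regular; let p be its pumping constant.
Choose w = a^p b^p ∈ L, with |w| = 2p ≥ p.
The pumping lemma gives a decomposition w = xyz where |xy| ≤ p and y is nonempty.
Because |xy| ≤ p and w begins with p copies of a, we have y = a^k with 1 ≤ k ≤ p.
Consider xy^0z = xz = a^{p-k} b^p. Since k ≥ 1, the a-count p-k is less than p, so i ≥ j fails; thus xz ∉ L.
This is a contradiction; hence L is not regular.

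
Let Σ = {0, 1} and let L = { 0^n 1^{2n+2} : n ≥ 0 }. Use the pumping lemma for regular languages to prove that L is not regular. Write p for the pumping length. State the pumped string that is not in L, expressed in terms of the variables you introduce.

0^{p+k} 1^{2p+2}

Assume L is regular. Let p be the pumping length given by the pumping lemma.
Take w = 0^p 1^{2p+2}. Then w ∈ L and |w| = 3p+2 ≥ p.
The pumping lemma gives a decomposition w = xyz where |xy| ≤ p and |y| > 0.
The first p characters of w are 0's, so xy (and hence y) consists only of 0's. Write y = 0^k, 1 ≤ k ≤ p.
Pump with i = 2: xy^2z = 0^{p+k} 1^{2p+2}. For this to lie in L we would need 2p+2 = 2(p+k)+2, which forces k = 0. But k ≥ 1, so xy^2z ∉ L.
This contradicts the pumping lemma, so L is not regular.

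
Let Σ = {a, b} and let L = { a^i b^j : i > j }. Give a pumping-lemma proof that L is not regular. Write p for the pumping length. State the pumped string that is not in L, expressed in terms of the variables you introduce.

Assume L is regular. Let p be the pumping length given by the pumping lemma.
Choose w = a^{p+1} b^p ∈ L, with |w| = 2p+1 ≥ p.
Write w = xyz as guaranteed by the lemma, with |xy| ≤ p and |y| ≥ 1.
Because |xy| ≤ p and w begins with p copies of a, we have y = a^k with 1 ≤ k ≤ p.
Consider xy^0z = xz = a^{p+1-k} b^p. Since k ≥ 1, the a-count p+1-k is at most p, so i > j fails; thus xz ∉ L.
Contradiction. Therefore L is not regular.

a^{p+1-k} b^p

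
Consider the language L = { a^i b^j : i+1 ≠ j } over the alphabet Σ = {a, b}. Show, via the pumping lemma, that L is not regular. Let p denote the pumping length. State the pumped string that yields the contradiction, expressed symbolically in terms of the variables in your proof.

a^{p+p!} b^{p+p!+1}

Assume L is regular. Let p be the pumping length given by the pumping lemma.
Choose w = a^p b^{p+p!+1}. Since p ≠ (p+p!+1)-1 = p+p!, w ∈ L; and |w| ≥ p.
Write w = xyz as guaranteed by the lemma, with |xy| ≤ p and y is nonempty.
Because |xy| ≤ p and w begins with p copies of a, we have y = a^k with 1 ≤ k ≤ p.
Since 1 ≤ k ≤ p, k divides p!; set t = 1 + p!/k. Then xy^t z has p + (p!/k)·k = p + p! copies of a. Now the a-count is p+p! and (b-count)-1 = (p+p!+1)-1 = p+p!, so i+1 ≠ j fails. So xy^t z = a^{p+p!} b^{p+p!+1} ∉ L.
This is a contradiction; hence L is not regular.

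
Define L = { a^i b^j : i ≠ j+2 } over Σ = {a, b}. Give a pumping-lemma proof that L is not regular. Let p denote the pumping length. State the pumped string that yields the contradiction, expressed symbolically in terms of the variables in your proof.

a^{p+p!} b^{p+p!-2}

Assume L is regular; let p be its pumping constant.
Choose w = a^p b^{p+p!-2}. Since p ≠ (p+p!-2)+2 = p+p!, w ∈ L; and |w| ≥ p.
Write w = xyz as guaranteed by the lemma, with |xy| ≤ p and |y| ≥ 1.
Since the first p symbols of w are all a's and |xy| ≤ p, y lies entirely in the leading a-block: y = a^k for some k with 1 ≤ k ≤ p.
Since 1 ≤ k ≤ p, k divides p!; set t = 1 + p!/k. Then xy^t z has p + (p!/k)·k = p + p! copies of a. Now the a-count is p+p! and (b-count)+2 = (p+p!-2)+2 = p+p!, so i ≠ j+2 fails. So xy^t z = a^{p+p!} b^{p+p!-2} ∉ L.
This is a contradiction; hence L is not regular.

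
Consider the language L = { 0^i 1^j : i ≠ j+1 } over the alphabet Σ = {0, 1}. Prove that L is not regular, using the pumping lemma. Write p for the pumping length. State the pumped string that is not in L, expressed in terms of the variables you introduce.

0^{p+p!} 1^{p+p!-1}

Suppose for contradiction that L is regular, and let p be the pumping length.
Choose w = 0^p 1^{p+p!-1}. Since p ≠ (p+p!-1)+1 = p+p!, w ∈ L; and |w| ≥ p.
Write w = xyz as guaranteed by the lemma, with |xy| ≤ p and y is nonempty.
Because |xy| ≤ p and w begins with p copies of 0, we have y = 0^k with 1 ≤ k ≤ p.
Since 1 ≤ k ≤ p, k divides p!; set t = 1 + p!/k. Then xy^t z has p + (p!/k)·k = p + p! copies of 0. Now the 0-count is p+p! and (1-count)+1 = (p+p!-1)+1 = p+p!, so i ≠ j+1 fails. So xy^t z = 0^{p+p!} 1^{p+p!-1} ∉ L.
Contradiction. Therefore L is not regular.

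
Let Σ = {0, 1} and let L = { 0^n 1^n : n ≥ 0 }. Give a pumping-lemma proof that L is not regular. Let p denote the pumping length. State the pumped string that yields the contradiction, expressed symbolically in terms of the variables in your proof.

0^{p+k} 1^p

Assume L is regular. Let p be the pumping length given by the pumping lemma.
Take w = 0^p 1^p. Then w ∈ L and |w| = 2p ≥ p.
The pumping lemma gives a decomposition w = xyz where |xy| ≤ p and |y| ≥ 1.
Since the first p symbols of w are all 0's and |xy| ≤ p, y lies entirely in the leading 0-block: y = 0^k for some k with 1 ≤ k ≤ p.
Pump with i = 2: xy^2z = 0^{p+k} 1^p. For this to lie in L we would need p = p+k, which forces k = 0. But k ≥ 1, so xy^2z ∉ L.
This is a contradiction; hence L is not regular.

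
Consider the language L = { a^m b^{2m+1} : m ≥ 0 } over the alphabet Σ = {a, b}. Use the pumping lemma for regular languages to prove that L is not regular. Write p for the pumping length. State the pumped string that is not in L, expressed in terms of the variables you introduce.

Assume L is regular. Let p be the pumping length given by the pumping lemma.
Take w = a^p b^{2p+1}. Then w ∈ L and |w| = 3p+1 ≥ p.
The pumping lemma gives a decomposition w = xyz where |xy| ≤ p and |y| > 0.
Because |xy| ≤ p and w begins with p copies of a, we have y = a^k with 1 ≤ k ≤ p.
Pump with i = 2: xy^2z = a^{p+k} b^{2p+1}. For this to lie in L we would need 2p+1 = 2(p+k)+1, which forces k = 0. But k ≥ 1, so xy^2z ∉ L.
This contradicts the pumping lemma, so L is not regular.

a^{p+k} b^{2p+1}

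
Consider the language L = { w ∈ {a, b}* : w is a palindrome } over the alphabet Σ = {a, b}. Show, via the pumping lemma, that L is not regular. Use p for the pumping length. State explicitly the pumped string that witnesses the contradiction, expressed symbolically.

a^{p+k} b a^p

Assume L is regular; let p be its pumping constant.
Take w = a^p b a^p, a palindrome of length 2p+1 ≥ p.
Write w = xyz as guaranteed by the lemma, with |xy| ≤ p and y is nonempty.
Because |xy| ≤ p and w begins with p copies of a, we have y = a^k with 1 ≤ k ≤ p.
Pump with i = 2: xy^2z = a^{p+k} b a^p. Its reverse is a^p b a^{p+k}, which differs from xy^2z since k ≥ 1. So xy^2z is not a palindrome and xy^2z ∉ L.
Contradiction. Therefore L is not regular.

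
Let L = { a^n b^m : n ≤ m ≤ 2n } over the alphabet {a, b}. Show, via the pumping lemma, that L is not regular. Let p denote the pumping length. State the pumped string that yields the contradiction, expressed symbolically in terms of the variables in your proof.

Toward a contradiction, assume L is regular with pumping length p.
Take w = a^p b^p ∈ L (since p ≤ p ≤ 2p), with |w| = 2p ≥ p.
Write w = xyz as guaranteed by the lemma, with |xy| ≤ p and |y| > 0.
Because |xy| ≤ p and w begins with p copies of a, we have y = a^k with 1 ≤ k ≤ p.
Pump with i = 2: xy^2z = a^{p+k} b^p. Now n = p+k > p = m, so the condition n ≤ m fails. Thus xy^2z ∉ L.
This contradicts the pumping lemma, so L is not regular.

a^{p+k} b^p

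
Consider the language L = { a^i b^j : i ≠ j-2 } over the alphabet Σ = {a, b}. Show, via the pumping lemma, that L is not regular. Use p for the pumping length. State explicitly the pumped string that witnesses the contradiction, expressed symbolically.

Assume L is regular. Let p be the pumping length given by the pumping lemma.
Choose w = a^p b^{p+p!+2}. Since p ≠ (p+p!+2)-2 = p+p!, w ∈ L; and |w| ≥ p.
By the pumping lemma, w = xyz with |xy| ≤ p and y is nonempty.
The first p characters of w are a's, so xy (and hence y) consists only of a's. Write y = a^k, 1 ≤ k ≤ p.
Since 1 ≤ k ≤ p, k divides p!; set t = 1 + p!/k. Then xy^t z has p + (p!/k)·k = p + p! copies of a. Now the a-count is p+p! and (b-count)-2 = (p+p!+2)-2 = p+p!, so i ≠ j-2 fails. So xy^t z = a^{p+p!} b^{p+p!+2} ∉ L.
Contradiction. Therefore L is not regular.

a^{p+p!} b^{p+p!+2}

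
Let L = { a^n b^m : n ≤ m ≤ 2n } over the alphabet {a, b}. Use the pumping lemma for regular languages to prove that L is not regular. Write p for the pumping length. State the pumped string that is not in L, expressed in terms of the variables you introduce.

a^{p+k} b^p

Suppose for contradiction that L is regular, and let p be the pumping length.
Take w = a^p b^p ∈ L (since p ≤ p ≤ 2p), with |w| = 2p ≥ p.
Write w = xyz as guaranteed by the lemma, with |xy| ≤ p and |y| ≥ 1.
Because |xy| ≤ p and w begins with p copies of a, we have y = a^k with 1 ≤ k ≤ p.
Pump with i = 2: xy^2z = a^{p+k} b^p. Now n = p+k > p = m, so the condition n ≤ m fails. Thus xy^2z ∉ L.
This is a contradiction; hence L is not regular.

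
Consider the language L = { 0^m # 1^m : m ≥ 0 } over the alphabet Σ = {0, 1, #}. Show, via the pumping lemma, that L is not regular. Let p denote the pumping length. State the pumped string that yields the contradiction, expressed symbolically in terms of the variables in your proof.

0^{p+k} # 1^p

Assume L is regular; let p be its pumping constant.
Take w = 0^p # 1^p ∈ L with |w| = 2p+1 ≥ p.
The pumping lemma gives a decomposition w = xyz where |xy| ≤ p and |y| ≥ 1.
Because |xy| ≤ p and w begins with p copies of 0, we have y = 0^k with 1 ≤ k ≤ p.
Pump with i = 2: xy^2z = 0^{p+k} # 1^p, which would require p+k = p. But k ≥ 1, so xy^2z ∉ L.
This is a contradiction; hence L is not regular.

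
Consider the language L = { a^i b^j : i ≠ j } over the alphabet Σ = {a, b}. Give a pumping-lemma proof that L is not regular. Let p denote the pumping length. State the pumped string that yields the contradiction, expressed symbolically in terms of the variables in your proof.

Assume L is regular; let p be its pumping constant.
Choose w = a^p b^{p+p!}. Since p ≠ p+p!, w ∈ L; and |w| ≥ p.
By the pumping lemma, w = xyz with |xy| ≤ p and |y| ≥ 1.
Since the first p symbols of w are all a's and |xy| ≤ p, y lies entirely in the leading a-block: y = a^k for some k with 1 ≤ k ≤ p.
Since 1 ≤ k ≤ p, k divides p!; set t = 1 + p!/k. Then xy^t z has p + (p!/k)·k = p + p! copies of a. Now the a-count equals the b-count, so i ≠ j fails. So xy^t z = a^{p+p!} b^{p+p!} ∉ L.
Contradiction. Therefore L is not regular.

a^{p+p!} b^{p+p!}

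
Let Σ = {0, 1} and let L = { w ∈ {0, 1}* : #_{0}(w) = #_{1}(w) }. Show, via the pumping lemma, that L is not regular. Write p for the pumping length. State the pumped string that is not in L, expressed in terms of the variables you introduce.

Assume L is regular. Let p be the pumping length given by the pumping lemma.
Choose w = 0^p 1^p ∈ L with |w| = 2p ≥ p.
The pumping lemma gives a decomposition w = xyz where |xy| ≤ p and |y| ≥ 1.
Because |xy| ≤ p and w begins with p copies of 0, we have y = 0^k with 1 ≤ k ≤ p.
Pump with i = 2: xy^2z = 0^{p+k} 1^p has p+k occurrences of 0 but only p of 1. Since k ≥ 1 the counts differ, so xy^2z ∉ L.
Contradiction. Therefore L is not regular.

0^{p+k} 1^p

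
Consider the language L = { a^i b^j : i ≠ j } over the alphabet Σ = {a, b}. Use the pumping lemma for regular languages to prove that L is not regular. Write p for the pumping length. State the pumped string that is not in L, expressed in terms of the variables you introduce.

a^{p+p!} b^{p+p!}

Suppose for contradiction that L is regular, and let p be the pumping length.
Choose w = a^p b^{p+p!}. Since p ≠ p+p!, w ∈ L; and |w| ≥ p.
Write w = xyz as guaranteed by the lemma, with |xy| ≤ p and y is nonempty.
Since the first p symbols of w are all a's and |xy| ≤ p, y lies entirely in the leading a-block: y = a^k for some k with 1 ≤ k ≤ p.
Since 1 ≤ k ≤ p, k divides p!; set t = 1 + p!/k. Then xy^t z has p + (p!/k)·k = p + p! copies of a. Now the a-count equals the b-count, so i ≠ j fails. So xy^t z = a^{p+p!} b^{p+p!} ∉ L.
This contradicts the pumping lemma, so L is not regular.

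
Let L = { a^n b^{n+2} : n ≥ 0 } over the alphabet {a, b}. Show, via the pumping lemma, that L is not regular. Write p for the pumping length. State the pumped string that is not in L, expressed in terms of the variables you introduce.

a^{p+k} b^{p+2}

Assume L is regular; let p be its pumping constant.
Let w = a^p b^{p+2} ∈ L; note |w| = 2p+2 ≥ p.
The pumping lemma gives a decomposition w = xyz where |xy| ≤ p and |y| ≥ 1.
Because |xy| ≤ p and w begins with p copies of a, we have y = a^k with 1 ≤ k ≤ p.
Pump with i = 2: xy^2z = a^{p+k} b^{p+2}. For this to lie in L we would need p+2 = (p+k)+2, which forces k = 0. But k ≥ 1, so xy^2z ∉ L.
Contradiction. Therefore L is not regular.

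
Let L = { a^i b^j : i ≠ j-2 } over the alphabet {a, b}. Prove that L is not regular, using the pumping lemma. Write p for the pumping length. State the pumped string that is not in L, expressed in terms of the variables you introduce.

Assume L is regular; let p be its pumping constant.
Choose w = a^p b^{p+p!+2}. Since p ≠ (p+p!+2)-2 = p+p!, w ∈ L; and |w| ≥ p.
Write w = xyz as guaranteed by the lemma, with |xy| ≤ p and |y| ≥ 1.
The first p characters of w are a's, so xy (and hence y) consists only of a's. Write y = a^k, 1 ≤ k ≤ p.
Since 1 ≤ k ≤ p, k divides p!; set t = 1 + p!/k. Then xy^t z has p + (p!/k)·k = p + p! copies of a. Now the a-count is p+p! and (b-count)-2 = (p+p!+2)-2 = p+p!, so i ≠ j-2 fails. So xy^t z = a^{p+p!} b^{p+p!+2} ∉ L.
This contradicts the pumping lemma, so L is not regular.

a^{p+p!} b^{p+p!+2}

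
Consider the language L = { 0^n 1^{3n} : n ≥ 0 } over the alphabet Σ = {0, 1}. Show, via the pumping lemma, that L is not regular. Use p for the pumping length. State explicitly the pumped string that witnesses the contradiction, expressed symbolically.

0^{p+k} 1^{3p}

Toward a contradiction, assume L is regular with pumping length p.
Let w = 0^p 1^{3p} ∈ L; note |w| = 4p ≥ p.
Write w = xyz as guaranteed by the lemma, with |xy| ≤ p and |y| ≥ 1.
The first p characters of w are 0's, so xy (and hence y) consists only of 0's. Write y = 0^k, 1 ≤ k ≤ p.
Pump with i = 2: xy^2z = 0^{p+k} 1^{3p}. For this to lie in L we would need 3p = 3(p+k), which forces k = 0. But k ≥ 1, so xy^2z ∉ L.
This is a contradiction; hence L is not regular.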